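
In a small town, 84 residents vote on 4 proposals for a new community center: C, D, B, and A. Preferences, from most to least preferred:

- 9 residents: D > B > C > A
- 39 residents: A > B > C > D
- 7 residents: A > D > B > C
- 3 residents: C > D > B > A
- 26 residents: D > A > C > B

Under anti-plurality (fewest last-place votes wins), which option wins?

C

Last-place votes: C 7, D 39, B 26, A 12.
C is ranked last by the fewest voters, so C wins.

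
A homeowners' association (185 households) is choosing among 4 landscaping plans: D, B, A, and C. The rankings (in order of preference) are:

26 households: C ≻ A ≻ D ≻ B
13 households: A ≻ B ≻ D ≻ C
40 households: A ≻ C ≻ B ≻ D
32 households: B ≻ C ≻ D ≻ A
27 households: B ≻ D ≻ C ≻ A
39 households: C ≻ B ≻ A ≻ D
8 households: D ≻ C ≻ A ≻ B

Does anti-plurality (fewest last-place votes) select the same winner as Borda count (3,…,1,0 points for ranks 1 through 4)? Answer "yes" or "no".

Anti-plurality — last-place votes: D 79, B 34, A 59, C 13. Winner: C.
Borda — scores: D 149, B 321, A 258, C 382. Winner: C.
The two methods agree.

yes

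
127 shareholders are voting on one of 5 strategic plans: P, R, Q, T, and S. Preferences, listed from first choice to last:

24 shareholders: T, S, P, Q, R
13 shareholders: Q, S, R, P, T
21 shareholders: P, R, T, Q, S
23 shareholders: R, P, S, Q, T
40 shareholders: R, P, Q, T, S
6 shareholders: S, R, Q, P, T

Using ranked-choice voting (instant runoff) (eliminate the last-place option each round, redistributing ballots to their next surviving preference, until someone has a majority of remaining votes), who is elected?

R

Round 1: P 21, R 63, Q 13, T 24, S 6. Eliminate S.
Round 2: P 21, R 69, Q 13, T 24. R has a majority.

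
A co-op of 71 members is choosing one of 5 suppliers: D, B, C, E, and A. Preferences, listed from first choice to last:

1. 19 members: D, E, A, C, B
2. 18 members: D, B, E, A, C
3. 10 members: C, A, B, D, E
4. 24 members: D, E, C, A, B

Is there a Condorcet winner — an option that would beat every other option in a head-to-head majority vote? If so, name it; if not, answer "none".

D vs B: 61–10 for D.
D vs C: 61–10 for D.
D vs E: 71–0 for D.
D vs A: 61–10 for D.
D beats every other option head-to-head.

D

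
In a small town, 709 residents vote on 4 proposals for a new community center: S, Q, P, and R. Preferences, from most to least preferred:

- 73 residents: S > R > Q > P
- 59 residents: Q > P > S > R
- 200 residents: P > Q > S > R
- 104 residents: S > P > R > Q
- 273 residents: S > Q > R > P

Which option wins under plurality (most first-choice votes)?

First-place votes: S 450, Q 59, P 200, R 0.
S has the most first-place votes.

S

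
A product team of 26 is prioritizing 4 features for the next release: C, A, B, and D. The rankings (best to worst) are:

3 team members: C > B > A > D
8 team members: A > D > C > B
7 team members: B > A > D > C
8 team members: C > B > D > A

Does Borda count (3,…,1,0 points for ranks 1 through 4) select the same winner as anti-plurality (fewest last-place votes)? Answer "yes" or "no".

no

Borda — scores: C 41, A 41, B 43, D 31. Winner: B.
Anti-plurality — last-place votes: C 7, A 8, B 8, D 3. Winner: D.
The two methods disagree.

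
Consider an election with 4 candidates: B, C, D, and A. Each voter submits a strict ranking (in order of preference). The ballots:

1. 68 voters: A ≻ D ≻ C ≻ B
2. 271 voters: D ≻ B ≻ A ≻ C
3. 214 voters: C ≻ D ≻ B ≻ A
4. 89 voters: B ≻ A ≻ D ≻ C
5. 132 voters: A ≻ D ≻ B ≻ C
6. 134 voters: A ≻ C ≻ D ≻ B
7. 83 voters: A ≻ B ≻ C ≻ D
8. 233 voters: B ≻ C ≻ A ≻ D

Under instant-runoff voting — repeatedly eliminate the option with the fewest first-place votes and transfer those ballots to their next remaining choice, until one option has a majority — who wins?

Round 1: B 322, C 214, D 271, A 417. Eliminate C.
Round 2: B 322, D 485, A 417. Eliminate B.
Round 3: D 485, A 739. A has a majority.

A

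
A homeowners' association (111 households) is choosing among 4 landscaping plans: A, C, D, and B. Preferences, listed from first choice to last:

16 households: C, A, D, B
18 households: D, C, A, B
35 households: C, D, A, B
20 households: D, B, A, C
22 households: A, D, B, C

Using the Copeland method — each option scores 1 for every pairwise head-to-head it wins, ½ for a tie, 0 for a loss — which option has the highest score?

D

A: beats B; loses to C and D → score 1.
C: beats A and B; loses to D → score 2.
D: beats A, C, and B → score 3.
B: loses to A, C, and D → score 0.
D has the best pairwise record.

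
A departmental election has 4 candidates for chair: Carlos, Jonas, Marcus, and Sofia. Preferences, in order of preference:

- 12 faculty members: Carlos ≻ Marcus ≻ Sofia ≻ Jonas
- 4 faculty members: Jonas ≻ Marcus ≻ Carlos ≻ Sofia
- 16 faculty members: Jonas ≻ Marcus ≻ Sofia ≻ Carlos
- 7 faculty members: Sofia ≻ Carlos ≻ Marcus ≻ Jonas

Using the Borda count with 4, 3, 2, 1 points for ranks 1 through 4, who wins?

Marcus

Carlos: 12·4 + 4·2 + 16·1 + 7·3 = 93
Jonas: 12·1 + 4·4 + 16·4 + 7·1 = 99
Marcus: 12·3 + 4·3 + 16·3 + 7·2 = 110
Sofia: 12·2 + 4·1 + 16·2 + 7·4 = 88
Marcus has the highest Borda score (110).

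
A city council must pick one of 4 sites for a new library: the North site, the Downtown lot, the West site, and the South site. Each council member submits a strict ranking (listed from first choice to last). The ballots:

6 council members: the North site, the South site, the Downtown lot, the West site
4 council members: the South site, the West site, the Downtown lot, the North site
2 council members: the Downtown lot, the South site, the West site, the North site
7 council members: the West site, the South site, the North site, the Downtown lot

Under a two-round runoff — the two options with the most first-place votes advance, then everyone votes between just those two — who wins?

Round 1 first-place votes: the North site 6, the Downtown lot 2, the West site 7, the South site 4.
the West site and the North site advance.
Runoff: the West site is preferred to the North site by 13 voters; the North site by 6.
the West site wins the runoff.

the West site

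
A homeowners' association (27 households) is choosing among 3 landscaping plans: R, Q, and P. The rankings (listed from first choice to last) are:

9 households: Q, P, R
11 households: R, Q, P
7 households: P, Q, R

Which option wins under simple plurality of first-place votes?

R

First-place votes: R 11, Q 9, P 7.
R has the most first-place votes.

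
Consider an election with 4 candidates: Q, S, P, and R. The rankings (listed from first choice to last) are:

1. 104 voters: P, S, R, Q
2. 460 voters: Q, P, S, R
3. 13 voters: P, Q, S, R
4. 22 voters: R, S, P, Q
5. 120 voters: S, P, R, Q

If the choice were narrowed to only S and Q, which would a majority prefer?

Voters preferring S to Q: 246; preferring Q to S: 473.
Q wins the head-to-head.

Q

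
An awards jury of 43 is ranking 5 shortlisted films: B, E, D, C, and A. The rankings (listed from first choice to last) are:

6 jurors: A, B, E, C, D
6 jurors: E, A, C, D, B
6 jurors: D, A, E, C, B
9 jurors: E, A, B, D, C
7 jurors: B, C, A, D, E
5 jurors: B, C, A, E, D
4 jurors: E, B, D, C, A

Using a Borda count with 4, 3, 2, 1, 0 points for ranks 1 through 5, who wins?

B: 6·3 + 6·0 + 6·0 + 9·2 + 7·4 + 5·4 + 4·3 = 96
E: 6·2 + 6·4 + 6·2 + 9·4 + 7·0 + 5·1 + 4·4 = 105
D: 6·0 + 6·1 + 6·4 + 9·1 + 7·1 + 5·0 + 4·2 = 54
C: 6·1 + 6·2 + 6·1 + 9·0 + 7·3 + 5·3 + 4·1 = 64
A: 6·4 + 6·3 + 6·3 + 9·3 + 7·2 + 5·2 + 4·0 = 111
A has the highest Borda score (111).

A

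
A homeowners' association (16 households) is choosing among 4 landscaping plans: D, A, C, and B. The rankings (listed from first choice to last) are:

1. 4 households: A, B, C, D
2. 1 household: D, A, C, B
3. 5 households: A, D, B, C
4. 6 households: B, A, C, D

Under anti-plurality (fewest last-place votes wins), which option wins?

Last-place votes: D 10, A 0, C 5, B 1.
A is ranked last by the fewest voters, so A wins.

A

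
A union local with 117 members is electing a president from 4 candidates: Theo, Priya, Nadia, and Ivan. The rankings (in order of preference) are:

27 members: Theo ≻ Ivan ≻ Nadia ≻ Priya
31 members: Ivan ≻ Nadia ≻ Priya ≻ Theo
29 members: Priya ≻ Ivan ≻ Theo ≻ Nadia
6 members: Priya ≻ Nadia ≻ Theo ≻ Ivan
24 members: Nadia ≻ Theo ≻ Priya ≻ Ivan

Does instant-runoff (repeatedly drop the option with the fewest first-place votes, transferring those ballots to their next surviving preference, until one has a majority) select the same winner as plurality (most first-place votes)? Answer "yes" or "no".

Instant-runoff — R1 Theo 27, Priya 35, Nadia 24, Ivan 31 (Nadia out); R2 Theo 51, Priya 35, Ivan 31 (Ivan out); R3 Theo 51, Priya 66 (Priya winner). Winner: Priya.
Plurality — first-place votes: Theo 27, Priya 35, Nadia 24, Ivan 31. Winner: Priya.
The two methods agree.

yes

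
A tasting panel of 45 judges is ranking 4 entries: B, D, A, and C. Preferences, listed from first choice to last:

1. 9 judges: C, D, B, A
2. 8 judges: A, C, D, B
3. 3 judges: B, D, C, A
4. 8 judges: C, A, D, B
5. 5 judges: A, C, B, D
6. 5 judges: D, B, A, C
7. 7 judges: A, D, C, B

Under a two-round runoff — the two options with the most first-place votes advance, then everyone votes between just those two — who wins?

Round 1 first-place votes: B 3, D 5, A 20, C 17.
A and C advance.
Runoff: A is preferred to C by 25 voters; C by 20.
A wins the runoff.

A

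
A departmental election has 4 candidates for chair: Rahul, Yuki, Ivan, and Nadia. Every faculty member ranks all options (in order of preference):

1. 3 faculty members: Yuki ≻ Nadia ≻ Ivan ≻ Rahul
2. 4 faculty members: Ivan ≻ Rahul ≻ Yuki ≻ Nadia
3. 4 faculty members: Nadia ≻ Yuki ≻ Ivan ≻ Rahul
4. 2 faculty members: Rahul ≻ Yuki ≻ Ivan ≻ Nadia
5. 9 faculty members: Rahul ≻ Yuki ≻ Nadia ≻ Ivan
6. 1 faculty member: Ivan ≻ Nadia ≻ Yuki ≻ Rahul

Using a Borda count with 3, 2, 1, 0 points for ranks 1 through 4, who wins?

Yuki

Rahul: 3·0 + 4·2 + 4·0 + 2·3 + 9·3 + 1·0 = 41
Yuki: 3·3 + 4·1 + 4·2 + 2·2 + 9·2 + 1·1 = 44
Ivan: 3·1 + 4·3 + 4·1 + 2·1 + 9·0 + 1·3 = 24
Nadia: 3·2 + 4·0 + 4·3 + 2·0 + 9·1 + 1·2 = 29
Yuki has the highest Borda score (44).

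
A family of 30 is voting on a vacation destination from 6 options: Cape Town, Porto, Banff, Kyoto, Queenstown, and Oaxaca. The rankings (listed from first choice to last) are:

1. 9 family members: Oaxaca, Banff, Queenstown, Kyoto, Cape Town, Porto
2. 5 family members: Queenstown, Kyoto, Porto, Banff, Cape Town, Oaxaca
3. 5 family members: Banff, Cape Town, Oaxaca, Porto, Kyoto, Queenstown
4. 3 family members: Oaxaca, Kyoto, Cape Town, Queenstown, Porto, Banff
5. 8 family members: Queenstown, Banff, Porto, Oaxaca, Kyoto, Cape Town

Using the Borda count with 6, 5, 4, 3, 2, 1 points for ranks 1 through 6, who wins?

Cape Town: 9·2 + 5·2 + 5·5 + 3·4 + 8·1 = 73
Porto: 9·1 + 5·4 + 5·3 + 3·2 + 8·4 = 82
Banff: 9·5 + 5·3 + 5·6 + 3·1 + 8·5 = 133
Kyoto: 9·3 + 5·5 + 5·2 + 3·5 + 8·2 = 93
Queenstown: 9·4 + 5·6 + 5·1 + 3·3 + 8·6 = 128
Oaxaca: 9·6 + 5·1 + 5·4 + 3·6 + 8·3 = 121
Banff has the highest Borda score (133).

Banff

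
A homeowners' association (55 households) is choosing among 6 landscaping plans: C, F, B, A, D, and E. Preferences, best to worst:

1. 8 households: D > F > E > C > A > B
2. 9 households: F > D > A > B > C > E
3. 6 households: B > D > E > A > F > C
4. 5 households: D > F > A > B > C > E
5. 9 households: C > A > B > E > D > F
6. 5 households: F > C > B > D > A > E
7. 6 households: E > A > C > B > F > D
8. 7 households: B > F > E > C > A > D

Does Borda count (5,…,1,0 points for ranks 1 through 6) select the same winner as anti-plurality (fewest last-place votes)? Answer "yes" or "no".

Borda — scores: C 127, F 162, B 147, A 134, D 144, E 111. Winner: F.
Anti-plurality — last-place votes: C 6, F 9, B 8, A 0, D 13, E 19. Winner: A.
The two methods disagree.

no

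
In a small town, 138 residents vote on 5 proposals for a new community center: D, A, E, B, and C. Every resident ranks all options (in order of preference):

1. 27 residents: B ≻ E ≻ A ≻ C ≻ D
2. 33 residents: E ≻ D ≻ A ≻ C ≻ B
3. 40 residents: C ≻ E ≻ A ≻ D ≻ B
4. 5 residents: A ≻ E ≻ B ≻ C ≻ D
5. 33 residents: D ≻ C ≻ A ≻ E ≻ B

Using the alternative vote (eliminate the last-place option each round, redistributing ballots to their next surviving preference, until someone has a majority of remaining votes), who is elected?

Round 1: D 33, A 5, E 33, B 27, C 40. Eliminate A.
Round 2: D 33, E 38, B 27, C 40. Eliminate B.
Round 3: D 33, E 65, C 40. Eliminate D.
Round 4: E 65, C 73. C has a majority.

C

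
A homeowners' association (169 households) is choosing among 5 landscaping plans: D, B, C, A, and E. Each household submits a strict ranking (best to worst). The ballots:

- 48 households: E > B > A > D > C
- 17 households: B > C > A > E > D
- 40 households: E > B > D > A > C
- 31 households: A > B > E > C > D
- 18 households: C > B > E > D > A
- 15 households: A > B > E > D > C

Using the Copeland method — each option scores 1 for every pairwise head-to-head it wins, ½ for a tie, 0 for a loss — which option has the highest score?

E

D: beats C; loses to B, A, and E → score 1.
B: beats D, C, and A; loses to E → score 3.
C: loses to D, B, A, and E → score 0.
A: beats D and C; loses to B and E → score 2.
E: beats D, B, C, and A → score 4.
E has the best pairwise record.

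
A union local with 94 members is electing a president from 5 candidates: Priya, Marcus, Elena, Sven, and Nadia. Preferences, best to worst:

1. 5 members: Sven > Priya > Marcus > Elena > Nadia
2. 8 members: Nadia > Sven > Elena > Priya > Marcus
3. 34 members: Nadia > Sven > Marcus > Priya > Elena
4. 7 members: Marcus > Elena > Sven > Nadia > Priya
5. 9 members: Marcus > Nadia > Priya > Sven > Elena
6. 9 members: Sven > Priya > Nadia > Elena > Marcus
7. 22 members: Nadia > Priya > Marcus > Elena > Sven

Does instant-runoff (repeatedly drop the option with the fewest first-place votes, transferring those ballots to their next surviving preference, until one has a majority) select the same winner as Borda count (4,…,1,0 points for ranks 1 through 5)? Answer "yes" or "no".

Instant-runoff — R1 Priya 0, Marcus 16, Elena 0, Sven 14, Nadia 64 (Nadia winner). Winner: Nadia.
Borda — scores: Priya 168, Marcus 186, Elena 73, Sven 205, Nadia 308. Winner: Nadia.
The two methods agree.

yes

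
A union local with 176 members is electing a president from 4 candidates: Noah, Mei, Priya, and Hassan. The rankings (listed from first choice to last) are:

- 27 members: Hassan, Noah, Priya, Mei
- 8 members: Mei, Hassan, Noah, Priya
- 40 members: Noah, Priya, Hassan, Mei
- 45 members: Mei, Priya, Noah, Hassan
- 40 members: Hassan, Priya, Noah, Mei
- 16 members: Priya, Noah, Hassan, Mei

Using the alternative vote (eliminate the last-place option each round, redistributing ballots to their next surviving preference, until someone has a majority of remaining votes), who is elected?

Round 1: Noah 40, Mei 53, Priya 16, Hassan 67. Eliminate Priya.
Round 2: Noah 56, Mei 53, Hassan 67. Eliminate Mei.
Round 3: Noah 101, Hassan 75. Noah has a majority.

Noah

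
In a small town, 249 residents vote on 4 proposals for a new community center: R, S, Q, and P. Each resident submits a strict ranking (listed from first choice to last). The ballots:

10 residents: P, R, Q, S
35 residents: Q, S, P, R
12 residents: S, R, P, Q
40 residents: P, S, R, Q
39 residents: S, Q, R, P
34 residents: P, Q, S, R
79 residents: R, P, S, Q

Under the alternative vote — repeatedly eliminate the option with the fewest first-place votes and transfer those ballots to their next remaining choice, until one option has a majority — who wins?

Round 1: R 79, S 51, Q 35, P 84. Eliminate Q.
Round 2: R 79, S 86, P 84. Eliminate R.
Round 3: S 86, P 163. P has a majority.

P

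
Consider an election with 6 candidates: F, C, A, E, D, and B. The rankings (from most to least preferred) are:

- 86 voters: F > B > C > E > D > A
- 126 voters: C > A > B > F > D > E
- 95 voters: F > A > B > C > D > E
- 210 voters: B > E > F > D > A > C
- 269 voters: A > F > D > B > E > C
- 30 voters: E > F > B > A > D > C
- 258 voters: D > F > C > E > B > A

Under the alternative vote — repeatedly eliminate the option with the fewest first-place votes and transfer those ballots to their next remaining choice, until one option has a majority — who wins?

F

Round 1: F 181, C 126, A 269, E 30, D 258, B 210. Eliminate E.
Round 2: F 211, C 126, A 269, D 258, B 210. Eliminate C.
Round 3: F 211, A 395, D 258, B 210. Eliminate B.
Round 4: F 421, A 395, D 258. Eliminate D.
Round 5: F 679, A 395. F has a majority.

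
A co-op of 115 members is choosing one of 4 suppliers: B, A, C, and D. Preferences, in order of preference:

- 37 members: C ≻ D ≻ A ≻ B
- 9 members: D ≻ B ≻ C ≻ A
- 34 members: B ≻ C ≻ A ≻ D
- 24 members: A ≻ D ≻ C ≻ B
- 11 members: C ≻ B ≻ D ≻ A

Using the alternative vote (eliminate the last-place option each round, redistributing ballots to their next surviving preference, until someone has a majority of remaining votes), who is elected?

Round 1: B 34, A 24, C 48, D 9. Eliminate D.
Round 2: B 43, A 24, C 48. Eliminate A.
Round 3: B 43, C 72. C has a majority.

C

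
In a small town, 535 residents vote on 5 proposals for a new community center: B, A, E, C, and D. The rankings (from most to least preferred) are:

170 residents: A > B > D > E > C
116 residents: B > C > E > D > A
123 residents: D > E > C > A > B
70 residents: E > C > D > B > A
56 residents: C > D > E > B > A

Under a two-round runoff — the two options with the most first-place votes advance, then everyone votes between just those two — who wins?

D

Round 1 first-place votes: B 116, A 170, E 70, C 56, D 123.
A and D advance.
Runoff: A is preferred to D by 170 voters; D by 365.
D wins the runoff.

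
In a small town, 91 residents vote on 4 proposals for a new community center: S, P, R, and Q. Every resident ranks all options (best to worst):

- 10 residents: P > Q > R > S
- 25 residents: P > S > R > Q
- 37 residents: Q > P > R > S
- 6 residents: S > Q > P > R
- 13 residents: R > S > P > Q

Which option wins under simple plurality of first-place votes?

Q

First-place votes: S 6, P 35, R 13, Q 37.
Q has the most first-place votes.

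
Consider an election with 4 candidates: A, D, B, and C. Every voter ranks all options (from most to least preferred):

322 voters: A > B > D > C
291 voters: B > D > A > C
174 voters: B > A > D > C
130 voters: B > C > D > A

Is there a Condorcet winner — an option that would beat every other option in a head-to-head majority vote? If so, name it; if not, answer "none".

B vs A: 595–322 for B.
B vs D: 917–0 for B.
B vs C: 917–0 for B.
B beats every other option head-to-head.

B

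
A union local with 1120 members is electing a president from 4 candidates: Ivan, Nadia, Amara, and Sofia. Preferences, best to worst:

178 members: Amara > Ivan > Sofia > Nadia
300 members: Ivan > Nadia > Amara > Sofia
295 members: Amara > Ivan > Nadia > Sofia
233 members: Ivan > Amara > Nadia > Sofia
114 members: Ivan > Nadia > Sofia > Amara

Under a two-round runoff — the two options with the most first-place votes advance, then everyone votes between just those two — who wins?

Ivan

Round 1 first-place votes: Ivan 647, Nadia 0, Amara 473, Sofia 0.
Ivan and Amara advance.
Runoff: Ivan is preferred to Amara by 647 voters; Amara by 473.
Ivan wins the runoff.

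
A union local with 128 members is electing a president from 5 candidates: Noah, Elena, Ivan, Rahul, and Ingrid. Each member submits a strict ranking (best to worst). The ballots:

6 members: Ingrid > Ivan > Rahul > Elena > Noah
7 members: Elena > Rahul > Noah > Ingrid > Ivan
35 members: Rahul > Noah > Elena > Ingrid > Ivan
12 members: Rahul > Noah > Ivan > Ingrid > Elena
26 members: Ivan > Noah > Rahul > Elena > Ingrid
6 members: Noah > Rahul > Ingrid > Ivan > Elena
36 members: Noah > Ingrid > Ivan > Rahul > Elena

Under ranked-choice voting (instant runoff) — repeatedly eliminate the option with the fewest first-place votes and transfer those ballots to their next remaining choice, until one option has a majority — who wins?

Noah

Round 1: Noah 42, Elena 7, Ivan 26, Rahul 47, Ingrid 6. Eliminate Ingrid.
Round 2: Noah 42, Elena 7, Ivan 32, Rahul 47. Eliminate Elena.
Round 3: Noah 42, Ivan 32, Rahul 54. Eliminate Ivan.
Round 4: Noah 68, Rahul 60. Noah has a majority.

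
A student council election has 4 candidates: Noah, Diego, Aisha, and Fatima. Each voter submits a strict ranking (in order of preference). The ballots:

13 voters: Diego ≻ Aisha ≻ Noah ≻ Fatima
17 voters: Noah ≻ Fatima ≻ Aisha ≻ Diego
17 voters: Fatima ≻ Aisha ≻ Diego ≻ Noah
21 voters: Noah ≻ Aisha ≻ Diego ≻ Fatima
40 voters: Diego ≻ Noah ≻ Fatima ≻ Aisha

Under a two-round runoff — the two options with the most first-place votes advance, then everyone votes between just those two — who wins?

Diego

Round 1 first-place votes: Noah 38, Diego 53, Aisha 0, Fatima 17.
Diego and Noah advance.
Runoff: Diego is preferred to Noah by 70 voters; Noah by 38.
Diego wins the runoff.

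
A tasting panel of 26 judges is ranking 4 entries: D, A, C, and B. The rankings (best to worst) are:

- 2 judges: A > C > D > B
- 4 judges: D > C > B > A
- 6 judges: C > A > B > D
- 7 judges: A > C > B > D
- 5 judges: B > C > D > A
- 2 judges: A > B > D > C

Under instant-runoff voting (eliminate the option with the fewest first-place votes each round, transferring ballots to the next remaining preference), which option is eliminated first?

Round 1: D 4, A 11, C 6, B 5. Eliminate D.

D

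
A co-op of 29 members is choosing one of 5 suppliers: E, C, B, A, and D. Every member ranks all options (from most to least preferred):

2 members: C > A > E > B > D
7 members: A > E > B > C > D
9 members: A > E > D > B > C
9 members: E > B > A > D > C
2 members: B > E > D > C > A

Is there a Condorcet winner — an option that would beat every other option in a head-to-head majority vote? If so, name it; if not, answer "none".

A vs E: 18–11 for A.
A vs C: 25–4 for A.
A vs B: 18–11 for A.
A vs D: 27–2 for A.
A beats every other option head-to-head.

A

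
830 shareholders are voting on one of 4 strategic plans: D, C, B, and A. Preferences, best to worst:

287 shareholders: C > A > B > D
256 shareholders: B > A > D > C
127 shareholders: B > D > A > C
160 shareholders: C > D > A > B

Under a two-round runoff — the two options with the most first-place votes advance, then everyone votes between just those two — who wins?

C

Round 1 first-place votes: D 0, C 447, B 383, A 0.
C and B advance.
Runoff: C is preferred to B by 447 voters; B by 383.
C wins the runoff.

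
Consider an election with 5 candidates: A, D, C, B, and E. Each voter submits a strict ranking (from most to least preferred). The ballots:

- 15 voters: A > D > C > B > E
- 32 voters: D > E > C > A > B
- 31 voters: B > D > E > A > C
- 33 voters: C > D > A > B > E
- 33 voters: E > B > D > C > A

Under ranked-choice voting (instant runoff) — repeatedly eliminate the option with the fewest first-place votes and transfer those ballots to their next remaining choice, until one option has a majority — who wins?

D

Round 1: A 15, D 32, C 33, B 31, E 33. Eliminate A.
Round 2: D 47, C 33, B 31, E 33. Eliminate B.
Round 3: D 78, C 33, E 33. D has a majority.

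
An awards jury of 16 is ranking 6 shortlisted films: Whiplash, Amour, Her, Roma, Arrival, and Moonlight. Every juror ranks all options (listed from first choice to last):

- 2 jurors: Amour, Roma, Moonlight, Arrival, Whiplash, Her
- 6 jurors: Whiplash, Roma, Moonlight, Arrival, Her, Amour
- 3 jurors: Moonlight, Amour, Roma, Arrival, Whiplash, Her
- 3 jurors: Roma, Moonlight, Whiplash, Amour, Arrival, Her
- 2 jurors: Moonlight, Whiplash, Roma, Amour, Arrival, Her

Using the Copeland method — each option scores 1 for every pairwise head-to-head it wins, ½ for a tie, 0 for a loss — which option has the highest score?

Whiplash: beats Amour, Her, and Arrival; ties Roma; loses to Moonlight → score 3.5.
Amour: beats Her and Arrival; loses to Whiplash, Roma, and Moonlight → score 2.
Her: loses to Whiplash, Amour, Roma, Arrival, and Moonlight → score 0.
Roma: beats Amour, Her, Arrival, and Moonlight; ties Whiplash → score 4.5.
Arrival: beats Her; loses to Whiplash, Amour, Roma, and Moonlight → score 1.
Moonlight: beats Whiplash, Amour, Her, and Arrival; loses to Roma → score 4.
Roma has the best pairwise record.

Roma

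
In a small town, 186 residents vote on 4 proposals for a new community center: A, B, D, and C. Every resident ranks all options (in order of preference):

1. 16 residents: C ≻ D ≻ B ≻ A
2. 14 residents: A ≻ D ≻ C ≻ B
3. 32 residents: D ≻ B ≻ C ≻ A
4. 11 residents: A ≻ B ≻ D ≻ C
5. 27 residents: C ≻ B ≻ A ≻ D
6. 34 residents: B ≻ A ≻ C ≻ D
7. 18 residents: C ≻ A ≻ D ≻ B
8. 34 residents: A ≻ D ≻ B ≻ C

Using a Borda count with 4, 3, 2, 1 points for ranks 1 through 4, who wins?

A: 16·1 + 14·4 + 32·1 + 11·4 + 27·2 + 34·3 + 18·3 + 34·4 = 494
B: 16·2 + 14·1 + 32·3 + 11·3 + 27·3 + 34·4 + 18·1 + 34·2 = 478
D: 16·3 + 14·3 + 32·4 + 11·2 + 27·1 + 34·1 + 18·2 + 34·3 = 439
C: 16·4 + 14·2 + 32·2 + 11·1 + 27·4 + 34·2 + 18·4 + 34·1 = 449
A has the highest Borda score (494).

A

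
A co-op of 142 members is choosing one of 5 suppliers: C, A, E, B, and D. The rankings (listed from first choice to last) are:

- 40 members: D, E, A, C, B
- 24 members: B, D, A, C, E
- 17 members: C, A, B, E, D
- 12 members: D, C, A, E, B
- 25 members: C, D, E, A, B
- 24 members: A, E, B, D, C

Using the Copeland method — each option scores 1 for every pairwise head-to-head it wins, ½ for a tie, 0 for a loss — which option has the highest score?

C: beats E and B; loses to A and D → score 2.
A: beats C, E, and B; loses to D → score 3.
E: beats B; loses to C, A, and D → score 1.
B: loses to C, A, E, and D → score 0.
D: beats C, A, E, and B → score 4.
D has the best pairwise record.

D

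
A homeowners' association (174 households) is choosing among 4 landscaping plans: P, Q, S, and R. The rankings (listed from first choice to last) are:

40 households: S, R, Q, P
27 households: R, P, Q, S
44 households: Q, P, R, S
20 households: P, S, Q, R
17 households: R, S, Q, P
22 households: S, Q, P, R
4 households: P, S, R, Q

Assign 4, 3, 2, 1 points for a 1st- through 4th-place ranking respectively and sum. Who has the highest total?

Q

P: 40·1 + 27·3 + 44·3 + 20·4 + 17·1 + 22·2 + 4·4 = 410
Q: 40·2 + 27·2 + 44·4 + 20·2 + 17·2 + 22·3 + 4·1 = 454
S: 40·4 + 27·1 + 44·1 + 20·3 + 17·3 + 22·4 + 4·3 = 442
R: 40·3 + 27·4 + 44·2 + 20·1 + 17·4 + 22·1 + 4·2 = 434
Q has the highest Borda score (454).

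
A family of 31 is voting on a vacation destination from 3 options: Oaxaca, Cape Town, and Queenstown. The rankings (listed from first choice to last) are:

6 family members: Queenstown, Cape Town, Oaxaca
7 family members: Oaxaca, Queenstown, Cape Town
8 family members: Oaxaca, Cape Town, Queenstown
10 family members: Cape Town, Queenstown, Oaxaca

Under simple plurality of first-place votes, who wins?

Oaxaca

First-place votes: Oaxaca 15, Cape Town 10, Queenstown 6.
Oaxaca has the most first-place votes.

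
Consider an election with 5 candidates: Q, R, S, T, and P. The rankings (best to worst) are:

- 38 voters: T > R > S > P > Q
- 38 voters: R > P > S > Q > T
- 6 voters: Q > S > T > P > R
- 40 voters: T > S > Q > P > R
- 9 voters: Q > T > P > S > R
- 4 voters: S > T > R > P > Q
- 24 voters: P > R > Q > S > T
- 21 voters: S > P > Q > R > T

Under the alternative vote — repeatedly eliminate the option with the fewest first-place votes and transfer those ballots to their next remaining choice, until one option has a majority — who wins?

T

Round 1: Q 15, R 38, S 25, T 78, P 24. Eliminate Q.
Round 2: R 38, S 31, T 87, P 24. Eliminate P.
Round 3: R 62, S 31, T 87. Eliminate S.
Round 4: R 83, T 97. T has a majority.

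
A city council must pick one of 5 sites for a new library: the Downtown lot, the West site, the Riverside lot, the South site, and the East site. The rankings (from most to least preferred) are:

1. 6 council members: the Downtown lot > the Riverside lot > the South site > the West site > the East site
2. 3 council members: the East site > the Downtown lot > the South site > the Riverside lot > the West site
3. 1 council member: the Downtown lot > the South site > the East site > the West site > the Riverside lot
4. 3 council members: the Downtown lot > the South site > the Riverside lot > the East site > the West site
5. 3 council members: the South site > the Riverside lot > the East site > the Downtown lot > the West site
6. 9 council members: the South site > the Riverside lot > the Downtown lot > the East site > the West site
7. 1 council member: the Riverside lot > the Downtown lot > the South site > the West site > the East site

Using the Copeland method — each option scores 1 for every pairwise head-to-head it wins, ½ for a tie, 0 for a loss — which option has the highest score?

the Downtown lot: beats the West site, the South site, and the East site; ties the Riverside lot → score 3.5.
the West site: loses to the Downtown lot, the Riverside lot, the South site, and the East site → score 0.
the Riverside lot: beats the West site and the East site; ties the Downtown lot; loses to the South site → score 2.5.
the South site: beats the West site, the Riverside lot, and the East site; loses to the Downtown lot → score 3.
the East site: beats the West site; loses to the Downtown lot, the Riverside lot, and the South site → score 1.
the Downtown lot has the best pairwise record.

the Downtown lot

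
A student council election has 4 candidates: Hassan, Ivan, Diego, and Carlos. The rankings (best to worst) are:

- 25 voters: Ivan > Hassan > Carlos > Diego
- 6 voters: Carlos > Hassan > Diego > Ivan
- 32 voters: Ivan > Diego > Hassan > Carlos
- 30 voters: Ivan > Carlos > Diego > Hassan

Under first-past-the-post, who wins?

Ivan

First-place votes: Hassan 0, Ivan 87, Diego 0, Carlos 6.
Ivan has the most first-place votes.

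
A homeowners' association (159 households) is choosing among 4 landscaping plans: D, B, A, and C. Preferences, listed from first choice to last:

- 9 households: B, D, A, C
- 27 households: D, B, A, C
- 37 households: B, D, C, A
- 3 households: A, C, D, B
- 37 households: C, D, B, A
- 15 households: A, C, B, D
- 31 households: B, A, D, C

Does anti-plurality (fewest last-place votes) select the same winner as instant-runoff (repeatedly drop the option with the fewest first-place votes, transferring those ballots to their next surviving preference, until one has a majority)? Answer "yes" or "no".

yes

Anti-plurality — last-place votes: D 15, B 3, A 74, C 67. Winner: B.
Instant-runoff — R1 D 27, B 77, A 18, C 37 (A out); R2 D 27, B 77, C 55 (D out); R3 B 104, C 55 (B winner). Winner: B.
The two methods agree.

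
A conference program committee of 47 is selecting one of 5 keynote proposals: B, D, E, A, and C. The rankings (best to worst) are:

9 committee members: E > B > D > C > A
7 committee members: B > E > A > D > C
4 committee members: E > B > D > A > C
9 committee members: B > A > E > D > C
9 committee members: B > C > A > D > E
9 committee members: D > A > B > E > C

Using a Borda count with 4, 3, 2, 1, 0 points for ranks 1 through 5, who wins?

B

B: 9·3 + 7·4 + 4·3 + 9·4 + 9·4 + 9·2 = 157
D: 9·2 + 7·1 + 4·2 + 9·1 + 9·1 + 9·4 = 87
E: 9·4 + 7·3 + 4·4 + 9·2 + 9·0 + 9·1 = 100
A: 9·0 + 7·2 + 4·1 + 9·3 + 9·2 + 9·3 = 90
C: 9·1 + 7·0 + 4·0 + 9·0 + 9·3 + 9·0 = 36
B has the highest Borda score (157).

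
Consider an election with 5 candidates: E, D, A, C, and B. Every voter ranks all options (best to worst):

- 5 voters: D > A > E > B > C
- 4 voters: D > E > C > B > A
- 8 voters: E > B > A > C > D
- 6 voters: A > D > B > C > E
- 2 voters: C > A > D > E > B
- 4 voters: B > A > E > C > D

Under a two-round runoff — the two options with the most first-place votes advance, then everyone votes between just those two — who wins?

Round 1 first-place votes: E 8, D 9, A 6, C 2, B 4.
D and E advance.
Runoff: D is preferred to E by 17 voters; E by 12.
D wins the runoff.

D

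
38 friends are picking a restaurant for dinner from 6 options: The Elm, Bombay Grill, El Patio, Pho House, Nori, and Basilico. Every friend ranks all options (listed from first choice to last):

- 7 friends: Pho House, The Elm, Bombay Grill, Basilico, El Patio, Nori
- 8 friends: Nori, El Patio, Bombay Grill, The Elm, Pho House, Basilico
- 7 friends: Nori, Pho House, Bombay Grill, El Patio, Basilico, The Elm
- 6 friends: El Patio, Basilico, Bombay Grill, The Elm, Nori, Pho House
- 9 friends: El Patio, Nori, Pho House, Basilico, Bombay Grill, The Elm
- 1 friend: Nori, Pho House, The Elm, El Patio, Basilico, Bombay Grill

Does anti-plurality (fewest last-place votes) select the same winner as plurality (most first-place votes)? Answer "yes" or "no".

no

Anti-plurality — last-place votes: The Elm 16, Bombay Grill 1, El Patio 0, Pho House 6, Nori 7, Basilico 8. Winner: El Patio.
Plurality — first-place votes: The Elm 0, Bombay Grill 0, El Patio 15, Pho House 7, Nori 16, Basilico 0. Winner: Nori.
The two methods disagree.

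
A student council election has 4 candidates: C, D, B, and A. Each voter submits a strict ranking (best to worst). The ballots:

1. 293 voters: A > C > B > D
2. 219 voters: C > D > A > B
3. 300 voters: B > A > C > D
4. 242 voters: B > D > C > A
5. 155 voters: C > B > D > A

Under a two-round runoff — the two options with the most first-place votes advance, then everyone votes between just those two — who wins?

Round 1 first-place votes: C 374, D 0, B 542, A 293.
B and C advance.
Runoff: B is preferred to C by 542 voters; C by 667.
C wins the runoff.

C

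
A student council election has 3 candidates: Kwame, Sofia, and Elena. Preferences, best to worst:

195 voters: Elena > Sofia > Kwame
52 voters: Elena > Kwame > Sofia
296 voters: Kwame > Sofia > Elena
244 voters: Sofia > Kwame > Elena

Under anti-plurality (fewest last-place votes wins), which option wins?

Sofia

Last-place votes: Kwame 195, Sofia 52, Elena 540.
Sofia is ranked last by the fewest voters, so Sofia wins.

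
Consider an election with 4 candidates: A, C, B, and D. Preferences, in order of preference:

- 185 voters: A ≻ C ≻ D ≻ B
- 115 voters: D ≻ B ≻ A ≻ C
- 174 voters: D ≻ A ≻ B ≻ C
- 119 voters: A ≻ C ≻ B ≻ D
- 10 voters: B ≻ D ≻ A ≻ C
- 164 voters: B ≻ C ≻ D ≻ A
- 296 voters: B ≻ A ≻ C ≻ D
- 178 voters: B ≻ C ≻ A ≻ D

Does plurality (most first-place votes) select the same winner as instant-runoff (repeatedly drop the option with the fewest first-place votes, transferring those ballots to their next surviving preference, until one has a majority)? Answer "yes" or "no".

yes

Plurality — first-place votes: A 304, C 0, B 648, D 289. Winner: B.
Instant-runoff — R1 A 304, C 0, B 648, D 289 (B winner). Winner: B.
The two methods agree.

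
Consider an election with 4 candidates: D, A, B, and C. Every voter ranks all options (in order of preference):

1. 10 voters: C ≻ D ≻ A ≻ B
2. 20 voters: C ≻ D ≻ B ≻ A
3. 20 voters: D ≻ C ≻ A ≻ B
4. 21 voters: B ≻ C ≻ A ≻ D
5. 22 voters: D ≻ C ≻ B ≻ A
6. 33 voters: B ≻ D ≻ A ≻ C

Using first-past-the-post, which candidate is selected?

First-place votes: D 42, A 0, B 54, C 30.
B has the most first-place votes.

B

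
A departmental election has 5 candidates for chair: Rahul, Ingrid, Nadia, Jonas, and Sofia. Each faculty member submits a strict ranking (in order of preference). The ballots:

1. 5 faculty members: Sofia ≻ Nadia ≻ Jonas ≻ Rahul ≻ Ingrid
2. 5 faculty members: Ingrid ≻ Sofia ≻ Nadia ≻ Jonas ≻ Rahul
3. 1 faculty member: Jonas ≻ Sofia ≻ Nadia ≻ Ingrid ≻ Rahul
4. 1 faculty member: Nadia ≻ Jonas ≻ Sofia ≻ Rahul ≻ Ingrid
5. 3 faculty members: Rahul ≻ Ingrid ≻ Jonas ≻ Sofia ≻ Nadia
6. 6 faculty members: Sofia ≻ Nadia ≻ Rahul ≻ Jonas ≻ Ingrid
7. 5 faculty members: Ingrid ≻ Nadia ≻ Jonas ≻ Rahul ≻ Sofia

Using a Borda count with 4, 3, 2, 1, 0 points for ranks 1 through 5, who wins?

Sofia

Rahul: 5·1 + 5·0 + 1·0 + 1·1 + 3·4 + 6·2 + 5·1 = 35
Ingrid: 5·0 + 5·4 + 1·1 + 1·0 + 3·3 + 6·0 + 5·4 = 50
Nadia: 5·3 + 5·2 + 1·2 + 1·4 + 3·0 + 6·3 + 5·3 = 64
Jonas: 5·2 + 5·1 + 1·4 + 1·3 + 3·2 + 6·1 + 5·2 = 44
Sofia: 5·4 + 5·3 + 1·3 + 1·2 + 3·1 + 6·4 + 5·0 = 67
Sofia has the highest Borda score (67).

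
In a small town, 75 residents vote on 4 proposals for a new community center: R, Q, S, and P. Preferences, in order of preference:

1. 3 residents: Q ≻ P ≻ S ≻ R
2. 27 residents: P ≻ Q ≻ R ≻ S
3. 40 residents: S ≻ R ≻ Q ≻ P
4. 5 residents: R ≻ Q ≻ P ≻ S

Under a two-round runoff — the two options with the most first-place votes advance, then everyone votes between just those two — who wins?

S

Round 1 first-place votes: R 5, Q 3, S 40, P 27.
S and P advance.
Runoff: S is preferred to P by 40 voters; P by 35.
S wins the runoff.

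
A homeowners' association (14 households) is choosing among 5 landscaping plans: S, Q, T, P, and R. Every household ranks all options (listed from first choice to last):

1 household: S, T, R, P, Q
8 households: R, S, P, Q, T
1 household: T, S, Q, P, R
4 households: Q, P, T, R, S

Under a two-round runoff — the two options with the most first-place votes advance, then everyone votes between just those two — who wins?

Round 1 first-place votes: S 1, Q 4, T 1, P 0, R 8.
R and Q advance.
Runoff: R is preferred to Q by 9 voters; Q by 5.
R wins the runoff.

R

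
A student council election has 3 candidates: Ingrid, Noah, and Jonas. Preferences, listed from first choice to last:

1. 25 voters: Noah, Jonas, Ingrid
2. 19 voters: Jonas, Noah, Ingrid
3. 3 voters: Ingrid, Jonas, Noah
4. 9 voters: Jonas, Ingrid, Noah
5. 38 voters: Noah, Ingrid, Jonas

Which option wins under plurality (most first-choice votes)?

Noah

First-place votes: Ingrid 3, Noah 63, Jonas 28.
Noah has the most first-place votes.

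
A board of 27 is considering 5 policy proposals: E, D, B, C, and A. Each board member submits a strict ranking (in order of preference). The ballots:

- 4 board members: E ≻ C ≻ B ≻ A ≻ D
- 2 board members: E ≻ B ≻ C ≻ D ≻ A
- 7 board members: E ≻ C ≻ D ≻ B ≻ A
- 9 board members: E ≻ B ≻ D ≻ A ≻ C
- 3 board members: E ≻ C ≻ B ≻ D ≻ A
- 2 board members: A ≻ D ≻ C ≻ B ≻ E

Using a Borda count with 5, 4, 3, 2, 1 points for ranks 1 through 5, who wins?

E

E: 4·5 + 2·5 + 7·5 + 9·5 + 3·5 + 2·1 = 127
D: 4·1 + 2·2 + 7·3 + 9·3 + 3·2 + 2·4 = 70
B: 4·3 + 2·4 + 7·2 + 9·4 + 3·3 + 2·2 = 83
C: 4·4 + 2·3 + 7·4 + 9·1 + 3·4 + 2·3 = 77
A: 4·2 + 2·1 + 7·1 + 9·2 + 3·1 + 2·5 = 48
E has the highest Borda score (127).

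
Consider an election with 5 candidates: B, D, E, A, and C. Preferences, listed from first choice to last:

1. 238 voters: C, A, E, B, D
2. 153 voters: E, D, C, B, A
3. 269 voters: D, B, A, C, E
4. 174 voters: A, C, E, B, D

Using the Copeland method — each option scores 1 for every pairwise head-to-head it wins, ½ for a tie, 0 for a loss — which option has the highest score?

B: beats A; loses to D, E, and C → score 1.
D: beats B, A, and C; loses to E → score 3.
E: beats B and D; loses to A and C → score 2.
A: beats E and C; loses to B and D → score 2.
C: beats B and E; loses to D and A → score 2.
D has the best pairwise record.

D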